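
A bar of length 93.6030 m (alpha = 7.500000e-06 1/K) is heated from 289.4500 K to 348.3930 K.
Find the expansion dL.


dT = 58.9430 K
dL = 7.500000e-06 * 93.6030 * 58.9430 = 0.041379 m
L_final = 93.644379 m

dL = 0.041379 m


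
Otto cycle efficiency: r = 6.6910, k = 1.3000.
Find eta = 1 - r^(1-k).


r^(k-1) = 1.7687
eta = 1 - 1/1.7687 = 0.4346 = 43.4604%

43.4604%


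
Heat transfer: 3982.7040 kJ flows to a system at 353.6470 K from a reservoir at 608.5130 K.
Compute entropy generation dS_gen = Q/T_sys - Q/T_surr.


dS_sys = 3982.7040/353.6470 = 11.2618 kJ/K
dS_surr = -3982.7040/608.5130 = -6.5450 kJ/K
dS_gen = 11.2618 - 6.5450 = 4.7168 kJ/K (irreversible)

dS_gen = 4.7168 kJ/K, irreversible


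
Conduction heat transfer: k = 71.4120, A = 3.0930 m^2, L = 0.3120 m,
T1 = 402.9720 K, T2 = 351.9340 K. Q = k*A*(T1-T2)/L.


dT = 51.0380 K
Q = 71.4120 * 3.0930 * 51.0380 / 0.3120 = 36131.8476 W

36131.8476 W


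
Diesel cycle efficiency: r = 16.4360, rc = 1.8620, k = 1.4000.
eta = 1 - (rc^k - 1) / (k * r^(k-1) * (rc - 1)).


r^(k-1) = 3.0642
rc^k = 2.3877
eta = 0.6247 = 62.4744%

62.4744%


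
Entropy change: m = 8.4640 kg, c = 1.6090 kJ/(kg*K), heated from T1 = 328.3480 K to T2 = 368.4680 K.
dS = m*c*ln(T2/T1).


T2/T1 = 1.1222
ln(T2/T1) = 0.1153
dS = 8.4640 * 1.6090 * 0.1153 = 1.5699 kJ/K

1.5699 kJ/K


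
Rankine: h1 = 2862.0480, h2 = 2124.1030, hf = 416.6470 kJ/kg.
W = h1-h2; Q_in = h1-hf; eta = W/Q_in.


W = 737.9450 kJ/kg
Q_in = 2445.4010 kJ/kg
eta = 0.3018 = 30.1769%

eta = 30.1769%


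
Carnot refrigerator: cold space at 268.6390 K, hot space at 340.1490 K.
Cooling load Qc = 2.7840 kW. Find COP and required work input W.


COP = 268.6390 / 71.5100 = 3.7567
W = 2.7840 / 3.7567 = 0.7411 kW

COP = 3.7567, W = 0.7411 kW


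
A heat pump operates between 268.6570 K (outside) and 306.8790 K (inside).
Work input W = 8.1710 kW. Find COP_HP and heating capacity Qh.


COP = 306.8790 / 38.2220 = 8.0289
Qh = 8.0289 * 8.1710 = 65.6038 kW

COP = 8.0289, Qh = 65.6038 kW


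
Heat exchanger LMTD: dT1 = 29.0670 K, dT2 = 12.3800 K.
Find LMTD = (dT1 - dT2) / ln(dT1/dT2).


dT1/dT2 = 2.3479
ln(dT1/dT2) = 0.8535
LMTD = 16.6870 / 0.8535 = 19.5508 K

19.5508 K


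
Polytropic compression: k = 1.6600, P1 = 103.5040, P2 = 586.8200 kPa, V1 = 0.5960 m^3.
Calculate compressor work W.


(k-1)/k = 0.3976
(P2/P1)^exp = 1.9934
W = 2.5152 * 103.5040 * 0.5960 * (1.9934 - 1) = 154.1379 kJ

154.1379 kJ


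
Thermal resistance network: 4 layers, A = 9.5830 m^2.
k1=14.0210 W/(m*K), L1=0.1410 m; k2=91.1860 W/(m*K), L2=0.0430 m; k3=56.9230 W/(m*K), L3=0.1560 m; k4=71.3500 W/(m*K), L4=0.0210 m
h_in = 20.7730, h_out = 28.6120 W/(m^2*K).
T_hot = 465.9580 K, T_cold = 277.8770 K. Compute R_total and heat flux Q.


R_conv_in = 1/(20.7730*9.5830) = 0.0050
R_1 = 0.1410/(14.0210*9.5830) = 0.0010
R_2 = 0.0430/(91.1860*9.5830) = 4.9208e-05
R_3 = 0.1560/(56.9230*9.5830) = 0.0003
R_4 = 0.0210/(71.3500*9.5830) = 3.0713e-05
R_conv_out = 1/(28.6120*9.5830) = 0.0036
R_total = 0.0101 K/W
Q = 188.0810 / 0.0101 = 18648.0344 W

R_total = 0.0101 K/W, Q = 18648.0344 W


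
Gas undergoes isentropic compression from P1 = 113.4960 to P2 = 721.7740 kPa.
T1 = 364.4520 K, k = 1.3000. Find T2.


(k-1)/k = 0.2308
(P2/P1)^exp = 1.5325
T2 = 364.4520 * 1.5325 = 558.5282 K

558.5282 K


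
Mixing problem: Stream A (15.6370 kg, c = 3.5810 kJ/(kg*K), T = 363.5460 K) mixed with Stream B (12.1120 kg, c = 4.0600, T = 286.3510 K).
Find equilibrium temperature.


num = 34438.3873
den = 105.1708
Tf = 327.4519 K

327.4519 K


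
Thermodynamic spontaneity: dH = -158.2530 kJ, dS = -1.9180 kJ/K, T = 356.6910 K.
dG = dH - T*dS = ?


T*dS = 356.6910 * -1.9180 = -684.1333 kJ
dG = -158.2530 + 684.1333 = 525.8803 kJ (non-spontaneous)

dG = 525.8803 kJ, non-spontaneous


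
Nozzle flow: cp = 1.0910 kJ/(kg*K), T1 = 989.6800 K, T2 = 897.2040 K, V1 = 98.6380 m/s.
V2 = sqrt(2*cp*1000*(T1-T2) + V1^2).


dT = 92.4760 K
2*cp*1000*dT = 201782.6320
V1^2 = 9729.4550
V2 = sqrt(211512.0870) = 459.9044 m/s

459.9044 m/s


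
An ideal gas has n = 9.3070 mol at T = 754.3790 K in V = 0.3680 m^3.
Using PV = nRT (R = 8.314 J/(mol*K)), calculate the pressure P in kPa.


P = nRT/V = 9.3070 * 8.314 * 754.3790 / 0.3680
= 58372.6385 / 0.3680 = 158621.3003 Pa = 158.6213 kPa

158.6213 kPa


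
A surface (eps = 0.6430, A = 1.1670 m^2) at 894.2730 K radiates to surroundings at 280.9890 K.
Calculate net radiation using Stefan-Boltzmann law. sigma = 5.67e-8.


T^4 = 6.3956e+11
Tsurr^4 = 6.2339e+09
Q = 0.6430 * 5.67e-8 * 1.1670 * 6.3332e+11 = 26945.8242 W

26945.8242 W


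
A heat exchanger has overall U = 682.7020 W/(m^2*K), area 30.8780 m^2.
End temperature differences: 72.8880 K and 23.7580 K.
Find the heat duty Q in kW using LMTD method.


LMTD = 43.8268 K
Q = 682.7020 * 30.8780 * 43.8268 = 923888.7280 W = 923.8887 kW

923.8887 kW


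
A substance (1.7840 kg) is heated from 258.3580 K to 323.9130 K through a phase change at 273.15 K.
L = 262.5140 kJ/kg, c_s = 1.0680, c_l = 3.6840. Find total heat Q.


Q1 (sensible, solid) = 1.7840 * 1.0680 * 14.7920 = 28.1834 kJ
Q2 (latent) = 1.7840 * 262.5140 = 468.3250 kJ
Q3 (sensible, liquid) = 1.7840 * 3.6840 * 50.7630 = 333.6274 kJ
Q_total = 830.1358 kJ

830.1358 kJ


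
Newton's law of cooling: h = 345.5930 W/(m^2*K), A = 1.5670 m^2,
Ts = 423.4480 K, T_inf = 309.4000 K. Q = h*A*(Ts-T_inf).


dT = 114.0480 K
Q = 345.5930 * 1.5670 * 114.0480 = 61762.0365 W

61762.0365 W


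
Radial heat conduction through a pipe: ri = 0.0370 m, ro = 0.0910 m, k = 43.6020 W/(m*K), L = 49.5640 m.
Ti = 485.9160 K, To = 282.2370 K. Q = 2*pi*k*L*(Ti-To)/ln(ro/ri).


dT = 203.6790 K
ln(ro/ri) = 0.8999
Q = 2*pi*43.6020*49.5640*203.6790 / 0.8999 = 3073155.6468 W

3073155.6468 W


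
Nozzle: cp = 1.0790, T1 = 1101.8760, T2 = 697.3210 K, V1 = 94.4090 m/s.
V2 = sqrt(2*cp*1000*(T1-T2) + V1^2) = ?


dT = 404.5550 K
2*cp*1000*dT = 873029.6900
V1^2 = 8913.0593
V2 = sqrt(881942.7493) = 939.1181 m/s

939.1181 m/s


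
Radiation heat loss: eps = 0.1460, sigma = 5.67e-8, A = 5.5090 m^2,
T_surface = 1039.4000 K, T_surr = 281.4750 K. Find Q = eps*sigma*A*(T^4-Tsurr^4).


T^4 = 1.1672e+12
Tsurr^4 = 6.2771e+09
Q = 0.1460 * 5.67e-8 * 5.5090 * 1.1609e+12 = 52941.6603 W

52941.6603 W


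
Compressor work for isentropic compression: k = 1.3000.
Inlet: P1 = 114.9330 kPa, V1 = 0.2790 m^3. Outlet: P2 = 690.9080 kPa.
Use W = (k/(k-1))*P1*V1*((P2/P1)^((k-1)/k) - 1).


(k-1)/k = 0.2308
(P2/P1)^exp = 1.5127
W = 4.3333 * 114.9330 * 0.2790 * (1.5127 - 1) = 71.2469 kJ

71.2469 kJ


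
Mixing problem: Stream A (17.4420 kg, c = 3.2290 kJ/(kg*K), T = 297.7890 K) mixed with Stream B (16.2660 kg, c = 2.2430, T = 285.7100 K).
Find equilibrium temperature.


num = 27195.5673
den = 92.8049
Tf = 293.0403 K

293.0403 K


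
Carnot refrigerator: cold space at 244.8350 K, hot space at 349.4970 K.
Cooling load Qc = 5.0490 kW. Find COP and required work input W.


COP = 244.8350 / 104.6620 = 2.3393
W = 5.0490 / 2.3393 = 2.1583 kW

COP = 2.3393, W = 2.1583 kW


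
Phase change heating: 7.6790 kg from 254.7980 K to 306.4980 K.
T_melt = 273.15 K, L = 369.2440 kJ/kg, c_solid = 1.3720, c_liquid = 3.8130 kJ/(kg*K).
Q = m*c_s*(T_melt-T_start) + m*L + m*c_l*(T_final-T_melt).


Q1 (sensible, solid) = 7.6790 * 1.3720 * 18.3520 = 193.3491 kJ
Q2 (latent) = 7.6790 * 369.2440 = 2835.4247 kJ
Q3 (sensible, liquid) = 7.6790 * 3.8130 * 33.3480 = 976.4303 kJ
Q_total = 4005.2041 kJ

4005.2041 kJ


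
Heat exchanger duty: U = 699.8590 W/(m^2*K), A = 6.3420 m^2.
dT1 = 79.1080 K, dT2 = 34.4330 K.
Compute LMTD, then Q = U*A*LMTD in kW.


LMTD = 53.7089 K
Q = 699.8590 * 6.3420 * 53.7089 = 238387.3278 W = 238.3873 kW

238.3873 kW


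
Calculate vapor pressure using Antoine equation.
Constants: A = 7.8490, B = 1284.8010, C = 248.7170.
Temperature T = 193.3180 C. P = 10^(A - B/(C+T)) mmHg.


C+T = 442.0350
B/(C+T) = 2.9066
log10(P) = 7.8490 - 2.9066 = 4.9424
P = 10^4.9424 = 87587.1842 mmHg

87587.1842 mmHg


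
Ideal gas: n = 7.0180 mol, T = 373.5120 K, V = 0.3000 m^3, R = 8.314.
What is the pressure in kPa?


P = nRT/V = 7.0180 * 8.314 * 373.5120 / 0.3000
= 21793.5482 / 0.3000 = 72645.1606 Pa = 72.6452 kPa

72.6452 kPa


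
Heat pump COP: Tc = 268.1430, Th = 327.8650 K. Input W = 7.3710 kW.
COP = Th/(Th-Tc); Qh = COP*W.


COP = 327.8650 / 59.7220 = 5.4899
Qh = 5.4899 * 7.3710 = 40.4657 kW

COP = 5.4899, Qh = 40.4657 kW


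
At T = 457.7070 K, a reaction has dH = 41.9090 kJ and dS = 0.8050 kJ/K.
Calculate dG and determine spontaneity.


T*dS = 457.7070 * 0.8050 = 368.4541 kJ
dG = 41.9090 - 368.4541 = -326.5451 kJ (spontaneous)

dG = -326.5451 kJ, spontaneous


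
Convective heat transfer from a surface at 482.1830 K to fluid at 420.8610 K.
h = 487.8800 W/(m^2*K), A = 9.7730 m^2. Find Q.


dT = 61.3220 K
Q = 487.8800 * 9.7730 * 61.3220 = 292386.4381 W

292386.4381 W


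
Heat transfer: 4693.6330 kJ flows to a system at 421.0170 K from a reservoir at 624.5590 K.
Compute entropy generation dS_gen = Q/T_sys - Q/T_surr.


dS_sys = 4693.6330/421.0170 = 11.1483 kJ/K
dS_surr = -4693.6330/624.5590 = -7.5151 kJ/K
dS_gen = 11.1483 - 7.5151 = 3.6332 kJ/K (irreversible)

dS_gen = 3.6332 kJ/K, irreversible


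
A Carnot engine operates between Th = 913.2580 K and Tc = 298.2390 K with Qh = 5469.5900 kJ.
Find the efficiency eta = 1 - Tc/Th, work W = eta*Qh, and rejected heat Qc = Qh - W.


eta = 1 - 298.2390/913.2580 = 0.6734
W = 0.6734 * 5469.5900 = 3683.4079 kJ
Qc = 5469.5900 - 3683.4079 = 1786.1821 kJ

eta = 67.3434%, W = 3683.4079 kJ, Qc = 1786.1821 kJ


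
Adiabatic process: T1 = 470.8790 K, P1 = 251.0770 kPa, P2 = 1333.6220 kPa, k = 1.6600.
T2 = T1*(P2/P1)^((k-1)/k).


(k-1)/k = 0.3976
(P2/P1)^exp = 1.9424
T2 = 470.8790 * 1.9424 = 914.6441 K

914.6441 K


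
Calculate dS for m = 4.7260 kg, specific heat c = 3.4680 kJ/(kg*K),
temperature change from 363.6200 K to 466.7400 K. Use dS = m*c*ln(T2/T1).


T2/T1 = 1.2836
ln(T2/T1) = 0.2497
dS = 4.7260 * 3.4680 * 0.2497 = 4.0919 kJ/K

4.0919 kJ/K


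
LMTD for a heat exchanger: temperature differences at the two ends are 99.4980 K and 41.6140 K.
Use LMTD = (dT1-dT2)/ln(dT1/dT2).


dT1/dT2 = 2.3910
ln(dT1/dT2) = 0.8717
LMTD = 57.8840 / 0.8717 = 66.4035 K

66.4035 K


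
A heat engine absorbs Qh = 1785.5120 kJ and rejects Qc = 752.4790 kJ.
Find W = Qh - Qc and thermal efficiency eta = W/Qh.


W = 1785.5120 - 752.4790 = 1033.0330 kJ
eta = 1033.0330 / 1785.5120 = 0.5786 = 57.8564%

W = 1033.0330 kJ, eta = 57.8564%


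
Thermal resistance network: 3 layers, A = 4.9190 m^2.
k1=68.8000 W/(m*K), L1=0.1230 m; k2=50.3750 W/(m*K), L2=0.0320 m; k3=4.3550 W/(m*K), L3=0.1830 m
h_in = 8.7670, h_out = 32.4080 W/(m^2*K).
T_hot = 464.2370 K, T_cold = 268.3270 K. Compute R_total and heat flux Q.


R_conv_in = 1/(8.7670*4.9190) = 0.0232
R_1 = 0.1230/(68.8000*4.9190) = 0.0004
R_2 = 0.0320/(50.3750*4.9190) = 0.0001
R_3 = 0.1830/(4.3550*4.9190) = 0.0085
R_conv_out = 1/(32.4080*4.9190) = 0.0063
R_total = 0.0385 K/W
Q = 195.9100 / 0.0385 = 5089.0316 W

R_total = 0.0385 K/W, Q = 5089.0316 W


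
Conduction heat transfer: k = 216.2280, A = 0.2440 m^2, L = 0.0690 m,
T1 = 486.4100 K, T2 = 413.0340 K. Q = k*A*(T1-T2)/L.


dT = 73.3760 K
Q = 216.2280 * 0.2440 * 73.3760 / 0.0690 = 56105.6632 W

56105.6632 W


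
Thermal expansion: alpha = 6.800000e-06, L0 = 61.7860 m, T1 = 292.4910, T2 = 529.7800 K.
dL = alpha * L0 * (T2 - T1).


dT = 237.2890 K
dL = 6.800000e-06 * 61.7860 * 237.2890 = 0.099696 m
L_final = 61.885696 m

dL = 0.099696 m


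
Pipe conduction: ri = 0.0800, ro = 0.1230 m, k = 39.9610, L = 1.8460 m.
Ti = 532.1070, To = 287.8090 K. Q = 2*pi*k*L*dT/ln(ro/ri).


dT = 244.2980 K
ln(ro/ri) = 0.4302
Q = 2*pi*39.9610*1.8460*244.2980 / 0.4302 = 263232.8598 W

263232.8598 W


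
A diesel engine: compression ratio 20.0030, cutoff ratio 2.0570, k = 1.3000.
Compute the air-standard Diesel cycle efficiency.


r^(k-1) = 2.4566
rc^k = 2.5539
eta = 0.5397 = 53.9661%

53.9661%


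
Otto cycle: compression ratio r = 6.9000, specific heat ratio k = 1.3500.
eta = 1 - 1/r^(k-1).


r^(k-1) = 1.9661
eta = 1 - 1/1.9661 = 0.4914 = 49.1369%

49.1369%


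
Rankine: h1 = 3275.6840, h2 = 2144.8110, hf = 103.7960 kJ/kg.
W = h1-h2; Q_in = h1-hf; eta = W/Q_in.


W = 1130.8730 kJ/kg
Q_in = 3171.8880 kJ/kg
eta = 0.3565 = 35.6530%

eta = 35.6530%


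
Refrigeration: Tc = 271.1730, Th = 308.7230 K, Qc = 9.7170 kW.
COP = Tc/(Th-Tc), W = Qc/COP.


COP = 271.1730 / 37.5500 = 7.2217
W = 9.7170 / 7.2217 = 1.3455 kW

COP = 7.2217, W = 1.3455 kW


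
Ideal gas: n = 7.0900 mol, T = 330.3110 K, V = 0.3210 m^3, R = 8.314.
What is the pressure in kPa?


P = nRT/V = 7.0900 * 8.314 * 330.3110 / 0.3210
= 19470.5981 / 0.3210 = 60656.0688 Pa = 60.6561 kPa

60.6561 kPa


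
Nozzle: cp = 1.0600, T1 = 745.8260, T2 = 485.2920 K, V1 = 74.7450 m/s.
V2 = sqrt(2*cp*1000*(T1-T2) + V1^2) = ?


dT = 260.5340 K
2*cp*1000*dT = 552332.0800
V1^2 = 5586.8150
V2 = sqrt(557918.8950) = 746.9397 m/s

746.9397 m/s


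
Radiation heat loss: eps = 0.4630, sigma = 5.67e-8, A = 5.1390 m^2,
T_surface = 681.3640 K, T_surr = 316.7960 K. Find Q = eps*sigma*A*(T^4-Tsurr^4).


T^4 = 2.1553e+11
Tsurr^4 = 1.0072e+10
Q = 0.4630 * 5.67e-8 * 5.1390 * 2.0546e+11 = 27718.8381 W

27718.8381 W


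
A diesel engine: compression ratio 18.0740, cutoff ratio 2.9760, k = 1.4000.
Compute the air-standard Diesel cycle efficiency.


r^(k-1) = 3.1829
rc^k = 4.6035
eta = 0.5908 = 59.0753%

59.0753%


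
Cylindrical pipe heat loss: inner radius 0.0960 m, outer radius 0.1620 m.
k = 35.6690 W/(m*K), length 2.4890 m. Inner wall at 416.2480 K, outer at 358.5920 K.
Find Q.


dT = 57.6560 K
ln(ro/ri) = 0.5232
Q = 2*pi*35.6690*2.4890*57.6560 / 0.5232 = 61465.6546 W

61465.6546 W


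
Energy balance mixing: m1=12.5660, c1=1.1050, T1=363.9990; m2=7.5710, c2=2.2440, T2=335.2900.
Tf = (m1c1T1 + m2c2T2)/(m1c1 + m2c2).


num = 10750.6331
den = 30.8748
Tf = 348.2014 K

348.2014 K


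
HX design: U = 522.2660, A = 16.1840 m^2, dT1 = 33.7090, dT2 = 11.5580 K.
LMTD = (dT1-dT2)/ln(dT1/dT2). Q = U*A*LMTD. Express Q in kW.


LMTD = 20.6944 K
Q = 522.2660 * 16.1840 * 20.6944 = 174916.2364 W = 174.9162 kW

174.9162 kW


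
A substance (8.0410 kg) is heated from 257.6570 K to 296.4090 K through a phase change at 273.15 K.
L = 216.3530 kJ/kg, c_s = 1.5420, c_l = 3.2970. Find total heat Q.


Q1 (sensible, solid) = 8.0410 * 1.5420 * 15.4930 = 192.1011 kJ
Q2 (latent) = 8.0410 * 216.3530 = 1739.6945 kJ
Q3 (sensible, liquid) = 8.0410 * 3.2970 * 23.2590 = 616.6235 kJ
Q_total = 2548.4191 kJ

2548.4191 kJ


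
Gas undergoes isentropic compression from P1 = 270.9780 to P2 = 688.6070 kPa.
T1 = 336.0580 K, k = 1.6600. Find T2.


(k-1)/k = 0.3976
(P2/P1)^exp = 1.4489
T2 = 336.0580 * 1.4489 = 486.9151 K

486.9151 K


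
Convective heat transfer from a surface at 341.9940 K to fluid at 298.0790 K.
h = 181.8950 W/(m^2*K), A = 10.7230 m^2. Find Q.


dT = 43.9150 K
Q = 181.8950 * 10.7230 * 43.9150 = 85654.4546 W

85654.4546 W


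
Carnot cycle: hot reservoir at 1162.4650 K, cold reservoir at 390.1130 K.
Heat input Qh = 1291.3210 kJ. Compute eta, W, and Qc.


eta = 1 - 390.1130/1162.4650 = 0.6644
W = 0.6644 * 1291.3210 = 857.9651 kJ
Qc = 1291.3210 - 857.9651 = 433.3559 kJ

eta = 66.4409%, W = 857.9651 kJ, Qc = 433.3559 kJ


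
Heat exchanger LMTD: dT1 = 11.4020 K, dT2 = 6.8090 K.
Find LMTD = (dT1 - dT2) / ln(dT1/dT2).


dT1/dT2 = 1.6745
ln(dT1/dT2) = 0.5155
LMTD = 4.5930 / 0.5155 = 8.9090 K

8.9090 K


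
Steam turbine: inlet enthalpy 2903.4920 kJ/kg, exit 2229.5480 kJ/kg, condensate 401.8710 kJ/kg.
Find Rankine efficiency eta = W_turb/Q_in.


W = 673.9440 kJ/kg
Q_in = 2501.6210 kJ/kg
eta = 0.2694 = 26.9403%

eta = 26.9403%


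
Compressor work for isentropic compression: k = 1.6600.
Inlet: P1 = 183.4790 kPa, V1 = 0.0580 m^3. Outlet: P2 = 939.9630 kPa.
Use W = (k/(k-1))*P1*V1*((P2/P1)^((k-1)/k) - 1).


(k-1)/k = 0.3976
(P2/P1)^exp = 1.9147
W = 2.5152 * 183.4790 * 0.0580 * (1.9147 - 1) = 24.4825 kJ

24.4825 kJ


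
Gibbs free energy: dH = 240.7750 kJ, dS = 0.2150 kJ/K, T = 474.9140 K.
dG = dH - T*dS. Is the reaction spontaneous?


T*dS = 474.9140 * 0.2150 = 102.1065 kJ
dG = 240.7750 - 102.1065 = 138.6685 kJ (non-spontaneous)

dG = 138.6685 kJ, non-spontaneous


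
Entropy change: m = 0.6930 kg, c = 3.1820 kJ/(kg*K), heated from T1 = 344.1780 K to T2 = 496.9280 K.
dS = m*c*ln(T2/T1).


T2/T1 = 1.4438
ln(T2/T1) = 0.3673
dS = 0.6930 * 3.1820 * 0.3673 = 0.8099 kJ/K

0.8099 kJ/K


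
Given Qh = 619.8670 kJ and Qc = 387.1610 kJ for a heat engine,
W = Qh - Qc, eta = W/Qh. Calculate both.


W = 619.8670 - 387.1610 = 232.7060 kJ
eta = 232.7060 / 619.8670 = 0.3754 = 37.5413%

W = 232.7060 kJ, eta = 37.5413%


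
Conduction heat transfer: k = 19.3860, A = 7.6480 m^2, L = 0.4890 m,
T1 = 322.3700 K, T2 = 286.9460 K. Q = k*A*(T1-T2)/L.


dT = 35.4240 K
Q = 19.3860 * 7.6480 * 35.4240 / 0.4890 = 10740.5081 W

10740.5081 W


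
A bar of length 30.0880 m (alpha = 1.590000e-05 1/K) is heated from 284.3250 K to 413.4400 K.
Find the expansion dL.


dT = 129.1150 K
dL = 1.590000e-05 * 30.0880 * 129.1150 = 0.061769 m
L_final = 30.149769 m

dL = 0.061769 m


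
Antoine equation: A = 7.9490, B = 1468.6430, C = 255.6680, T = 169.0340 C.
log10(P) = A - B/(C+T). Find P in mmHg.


C+T = 424.7020
B/(C+T) = 3.4581
log10(P) = 7.9490 - 3.4581 = 4.4909
P = 10^4.4909 = 30970.2495 mmHg

30970.2495 mmHg


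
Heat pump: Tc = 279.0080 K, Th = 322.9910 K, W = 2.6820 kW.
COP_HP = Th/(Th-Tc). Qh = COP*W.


COP = 322.9910 / 43.9830 = 7.3435
Qh = 7.3435 * 2.6820 = 19.6954 kW

COP = 7.3435, Qh = 19.6954 kW


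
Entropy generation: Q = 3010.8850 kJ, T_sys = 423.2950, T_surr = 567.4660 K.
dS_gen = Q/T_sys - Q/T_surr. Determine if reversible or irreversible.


dS_sys = 3010.8850/423.2950 = 7.1130 kJ/K
dS_surr = -3010.8850/567.4660 = -5.3058 kJ/K
dS_gen = 7.1130 - 5.3058 = 1.8071 kJ/K (irreversible)

dS_gen = 1.8071 kJ/K, irreversible


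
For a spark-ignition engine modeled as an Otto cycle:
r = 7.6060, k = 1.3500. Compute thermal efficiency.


r^(k-1) = 2.0343
eta = 1 - 1/2.0343 = 0.5084 = 50.8419%

50.8419%


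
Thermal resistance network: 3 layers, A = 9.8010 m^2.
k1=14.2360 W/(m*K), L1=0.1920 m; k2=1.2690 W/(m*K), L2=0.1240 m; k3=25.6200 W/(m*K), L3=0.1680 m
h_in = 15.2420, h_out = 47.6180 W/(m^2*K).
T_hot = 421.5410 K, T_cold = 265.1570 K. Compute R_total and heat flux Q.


R_conv_in = 1/(15.2420*9.8010) = 0.0067
R_1 = 0.1920/(14.2360*9.8010) = 0.0014
R_2 = 0.1240/(1.2690*9.8010) = 0.0100
R_3 = 0.1680/(25.6200*9.8010) = 0.0007
R_conv_out = 1/(47.6180*9.8010) = 0.0021
R_total = 0.0209 K/W
Q = 156.3840 / 0.0209 = 7499.8133 W

R_total = 0.0209 K/W, Q = 7499.8133 W


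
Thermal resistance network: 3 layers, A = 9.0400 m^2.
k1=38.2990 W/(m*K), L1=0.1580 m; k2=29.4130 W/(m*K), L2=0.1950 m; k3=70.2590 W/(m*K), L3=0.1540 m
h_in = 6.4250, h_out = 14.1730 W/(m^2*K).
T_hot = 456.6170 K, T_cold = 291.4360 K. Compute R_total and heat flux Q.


R_conv_in = 1/(6.4250*9.0400) = 0.0172
R_1 = 0.1580/(38.2990*9.0400) = 0.0005
R_2 = 0.1950/(29.4130*9.0400) = 0.0007
R_3 = 0.1540/(70.2590*9.0400) = 0.0002
R_conv_out = 1/(14.1730*9.0400) = 0.0078
R_total = 0.0265 K/W
Q = 165.1810 / 0.0265 = 6244.0423 W

R_total = 0.0265 K/W, Q = 6244.0423 W


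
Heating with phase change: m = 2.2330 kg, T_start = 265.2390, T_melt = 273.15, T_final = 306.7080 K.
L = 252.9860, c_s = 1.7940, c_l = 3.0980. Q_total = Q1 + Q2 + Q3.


Q1 (sensible, solid) = 2.2330 * 1.7940 * 7.9110 = 31.6915 kJ
Q2 (latent) = 2.2330 * 252.9860 = 564.9177 kJ
Q3 (sensible, liquid) = 2.2330 * 3.0980 * 33.5580 = 232.1487 kJ
Q_total = 828.7579 kJ

828.7579 kJ


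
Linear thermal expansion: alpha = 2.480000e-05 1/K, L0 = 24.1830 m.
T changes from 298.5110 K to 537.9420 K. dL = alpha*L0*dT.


dT = 239.4310 K
dL = 2.480000e-05 * 24.1830 * 239.4310 = 0.143596 m
L_final = 24.326596 m

dL = 0.143596 m


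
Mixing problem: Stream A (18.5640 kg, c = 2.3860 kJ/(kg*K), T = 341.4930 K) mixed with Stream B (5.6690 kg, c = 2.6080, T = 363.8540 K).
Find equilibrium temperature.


num = 20505.4810
den = 59.0785
Tf = 347.0890 K

347.0890 K


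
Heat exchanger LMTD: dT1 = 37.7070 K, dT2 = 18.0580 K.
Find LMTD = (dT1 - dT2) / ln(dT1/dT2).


dT1/dT2 = 2.0881
ln(dT1/dT2) = 0.7363
LMTD = 19.6490 / 0.7363 = 26.6877 K

26.6877 K


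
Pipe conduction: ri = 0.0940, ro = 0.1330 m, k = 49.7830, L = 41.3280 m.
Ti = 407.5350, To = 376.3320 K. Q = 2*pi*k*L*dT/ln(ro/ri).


dT = 31.2030 K
ln(ro/ri) = 0.3471
Q = 2*pi*49.7830*41.3280*31.2030 / 0.3471 = 1162262.3923 W

1162262.3923 W


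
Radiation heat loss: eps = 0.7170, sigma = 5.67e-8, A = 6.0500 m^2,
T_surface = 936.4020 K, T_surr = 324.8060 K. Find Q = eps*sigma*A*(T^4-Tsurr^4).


T^4 = 7.6886e+11
Tsurr^4 = 1.1130e+10
Q = 0.7170 * 5.67e-8 * 6.0500 * 7.5773e+11 = 186369.2039 W

186369.2039 W


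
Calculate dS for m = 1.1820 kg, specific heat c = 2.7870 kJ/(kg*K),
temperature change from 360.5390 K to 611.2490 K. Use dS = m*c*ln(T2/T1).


T2/T1 = 1.6954
ln(T2/T1) = 0.5279
dS = 1.1820 * 2.7870 * 0.5279 = 1.7390 kJ/K

1.7390 kJ/K


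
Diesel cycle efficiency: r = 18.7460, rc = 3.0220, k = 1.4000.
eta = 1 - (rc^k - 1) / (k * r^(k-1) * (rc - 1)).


r^(k-1) = 3.2297
rc^k = 4.7034
eta = 0.5949 = 59.4932%

59.4932%


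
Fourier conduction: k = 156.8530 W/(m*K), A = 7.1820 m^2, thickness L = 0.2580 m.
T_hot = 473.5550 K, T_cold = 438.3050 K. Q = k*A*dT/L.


dT = 35.2500 K
Q = 156.8530 * 7.1820 * 35.2500 / 0.2580 = 153913.8301 W

153913.8301 W


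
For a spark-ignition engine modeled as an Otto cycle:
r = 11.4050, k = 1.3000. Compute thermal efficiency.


r^(k-1) = 2.0755
eta = 1 - 1/2.0755 = 0.5182 = 51.8195%

51.8195%


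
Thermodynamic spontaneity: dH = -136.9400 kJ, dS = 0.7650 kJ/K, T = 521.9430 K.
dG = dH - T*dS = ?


T*dS = 521.9430 * 0.7650 = 399.2864 kJ
dG = -136.9400 - 399.2864 = -536.2264 kJ (spontaneous)

dG = -536.2264 kJ, spontaneous


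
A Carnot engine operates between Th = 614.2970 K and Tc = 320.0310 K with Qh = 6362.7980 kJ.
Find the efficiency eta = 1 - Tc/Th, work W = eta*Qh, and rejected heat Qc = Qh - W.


eta = 1 - 320.0310/614.2970 = 0.4790
W = 0.4790 * 6362.7980 = 3047.9640 kJ
Qc = 6362.7980 - 3047.9640 = 3314.8340 kJ

eta = 47.9029%, W = 3047.9640 kJ, Qc = 3314.8340 kJ


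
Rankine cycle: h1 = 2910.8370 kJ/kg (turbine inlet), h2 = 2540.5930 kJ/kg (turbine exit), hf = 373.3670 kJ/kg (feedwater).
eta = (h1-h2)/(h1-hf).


W = 370.2440 kJ/kg
Q_in = 2537.4700 kJ/kg
eta = 0.1459 = 14.5911%

eta = 14.5911%


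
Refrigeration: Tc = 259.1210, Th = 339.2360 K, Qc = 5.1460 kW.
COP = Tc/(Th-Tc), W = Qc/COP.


COP = 259.1210 / 80.1150 = 3.2344
W = 5.1460 / 3.2344 = 1.5910 kW

COP = 3.2344, W = 1.5910 kW


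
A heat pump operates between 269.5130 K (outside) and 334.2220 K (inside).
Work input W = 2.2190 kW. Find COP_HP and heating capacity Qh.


COP = 334.2220 / 64.7090 = 5.1650
Qh = 5.1650 * 2.2190 = 11.4611 kW

COP = 5.1650, Qh = 11.4611 kW


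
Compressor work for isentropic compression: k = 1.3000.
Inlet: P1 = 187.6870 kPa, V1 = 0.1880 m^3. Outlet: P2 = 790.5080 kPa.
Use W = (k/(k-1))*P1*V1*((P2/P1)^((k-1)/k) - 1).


(k-1)/k = 0.2308
(P2/P1)^exp = 1.3935
W = 4.3333 * 187.6870 * 0.1880 * (1.3935 - 1) = 60.1680 kJ

60.1680 kJ


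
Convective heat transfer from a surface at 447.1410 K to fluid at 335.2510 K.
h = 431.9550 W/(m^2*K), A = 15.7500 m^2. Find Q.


dT = 111.8900 K
Q = 431.9550 * 15.7500 * 111.8900 = 761220.2580 W

761220.2580 W


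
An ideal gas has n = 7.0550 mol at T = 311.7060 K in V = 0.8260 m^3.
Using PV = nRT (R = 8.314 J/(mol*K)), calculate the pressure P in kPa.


P = nRT/V = 7.0550 * 8.314 * 311.7060 / 0.8260
= 18283.1996 / 0.8260 = 22134.6242 Pa = 22.1346 kPa

22.1346 kPa


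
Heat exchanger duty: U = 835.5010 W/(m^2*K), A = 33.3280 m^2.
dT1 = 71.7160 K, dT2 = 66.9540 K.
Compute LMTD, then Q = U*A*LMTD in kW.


LMTD = 69.3077 K
Q = 835.5010 * 33.3280 * 69.3077 = 1929913.9361 W = 1929.9139 kW

1929.9139 kW


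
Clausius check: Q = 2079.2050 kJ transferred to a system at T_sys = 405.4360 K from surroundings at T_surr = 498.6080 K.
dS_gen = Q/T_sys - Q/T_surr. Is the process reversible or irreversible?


dS_sys = 2079.2050/405.4360 = 5.1283 kJ/K
dS_surr = -2079.2050/498.6080 = -4.1700 kJ/K
dS_gen = 5.1283 - 4.1700 = 0.9583 kJ/K (irreversible)

dS_gen = 0.9583 kJ/K, irreversible


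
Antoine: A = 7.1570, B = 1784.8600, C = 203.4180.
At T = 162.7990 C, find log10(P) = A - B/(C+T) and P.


C+T = 366.2170
B/(C+T) = 4.8738
log10(P) = 7.1570 - 4.8738 = 2.2832
P = 10^2.2832 = 191.9654 mmHg

191.9654 mmHg


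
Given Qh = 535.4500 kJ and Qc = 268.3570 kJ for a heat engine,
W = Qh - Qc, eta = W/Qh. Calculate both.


W = 535.4500 - 268.3570 = 267.0930 kJ
eta = 267.0930 / 535.4500 = 0.4988 = 49.8820%

W = 267.0930 kJ, eta = 49.8820%


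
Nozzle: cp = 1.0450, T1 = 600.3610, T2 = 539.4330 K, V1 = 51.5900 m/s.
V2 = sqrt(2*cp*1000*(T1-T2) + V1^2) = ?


dT = 60.9280 K
2*cp*1000*dT = 127339.5200
V1^2 = 2661.5281
V2 = sqrt(130001.0481) = 360.5566 m/s

360.5566 m/s


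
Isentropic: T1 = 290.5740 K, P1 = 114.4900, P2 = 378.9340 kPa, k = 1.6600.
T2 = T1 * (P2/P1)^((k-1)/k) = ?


(k-1)/k = 0.3976
(P2/P1)^exp = 1.6094
T2 = 290.5740 * 1.6094 = 467.6518 K

467.6518 K


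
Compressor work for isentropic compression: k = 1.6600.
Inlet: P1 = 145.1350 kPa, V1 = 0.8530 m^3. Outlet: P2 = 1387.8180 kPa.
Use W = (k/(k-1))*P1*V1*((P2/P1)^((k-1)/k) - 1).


(k-1)/k = 0.3976
(P2/P1)^exp = 2.4539
W = 2.5152 * 145.1350 * 0.8530 * (2.4539 - 1) = 452.7177 kJ

452.7177 kJ


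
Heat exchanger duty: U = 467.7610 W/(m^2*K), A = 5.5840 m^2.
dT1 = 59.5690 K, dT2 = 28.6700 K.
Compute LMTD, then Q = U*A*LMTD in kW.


LMTD = 42.2531 K
Q = 467.7610 * 5.5840 * 42.2531 = 110364.0825 W = 110.3641 kW

110.3641 kW


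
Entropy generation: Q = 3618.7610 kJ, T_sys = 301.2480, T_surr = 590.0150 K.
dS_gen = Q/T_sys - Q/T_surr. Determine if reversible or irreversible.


dS_sys = 3618.7610/301.2480 = 12.0126 kJ/K
dS_surr = -3618.7610/590.0150 = -6.1333 kJ/K
dS_gen = 12.0126 - 6.1333 = 5.8792 kJ/K (irreversible)

dS_gen = 5.8792 kJ/K, irreversible


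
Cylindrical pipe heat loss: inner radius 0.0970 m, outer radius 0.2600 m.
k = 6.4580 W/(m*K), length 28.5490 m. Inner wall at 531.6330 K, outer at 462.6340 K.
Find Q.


dT = 68.9990 K
ln(ro/ri) = 0.9860
Q = 2*pi*6.4580*28.5490*68.9990 / 0.9860 = 81067.6564 W

81067.6564 W


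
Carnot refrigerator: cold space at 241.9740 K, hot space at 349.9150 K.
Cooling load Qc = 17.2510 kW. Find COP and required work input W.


COP = 241.9740 / 107.9410 = 2.2417
W = 17.2510 / 2.2417 = 7.6954 kW

COP = 2.2417, W = 7.6954 kW


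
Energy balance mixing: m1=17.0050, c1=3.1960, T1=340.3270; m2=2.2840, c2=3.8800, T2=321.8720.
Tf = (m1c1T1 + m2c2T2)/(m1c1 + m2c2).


num = 21348.4889
den = 63.2099
Tf = 337.7396 K

337.7396 K


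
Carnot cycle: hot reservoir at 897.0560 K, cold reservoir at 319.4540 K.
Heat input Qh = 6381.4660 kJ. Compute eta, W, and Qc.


eta = 1 - 319.4540/897.0560 = 0.6439
W = 0.6439 * 6381.4660 = 4108.9380 kJ
Qc = 6381.4660 - 4108.9380 = 2272.5280 kJ

eta = 64.3886%, W = 4108.9380 kJ, Qc = 2272.5280 kJ


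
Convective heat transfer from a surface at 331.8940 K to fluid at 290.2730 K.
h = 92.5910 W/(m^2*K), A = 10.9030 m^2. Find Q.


dT = 41.6210 K
Q = 92.5910 * 10.9030 * 41.6210 = 42017.2183 W

42017.2183 W


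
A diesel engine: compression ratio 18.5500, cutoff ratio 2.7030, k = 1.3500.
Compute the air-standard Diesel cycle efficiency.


r^(k-1) = 2.7792
rc^k = 3.8282
eta = 0.5574 = 55.7373%

55.7373%


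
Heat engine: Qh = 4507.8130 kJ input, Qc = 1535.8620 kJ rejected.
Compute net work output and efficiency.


W = 4507.8130 - 1535.8620 = 2971.9510 kJ
eta = 2971.9510 / 4507.8130 = 0.6593 = 65.9289%

W = 2971.9510 kJ, eta = 65.9289%


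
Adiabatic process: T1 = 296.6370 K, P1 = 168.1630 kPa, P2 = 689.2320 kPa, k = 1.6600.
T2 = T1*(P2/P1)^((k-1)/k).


(k-1)/k = 0.3976
(P2/P1)^exp = 1.7522
T2 = 296.6370 * 1.7522 = 519.7603 K

519.7603 K


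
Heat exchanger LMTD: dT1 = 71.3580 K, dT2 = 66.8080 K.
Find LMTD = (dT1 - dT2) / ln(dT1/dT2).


dT1/dT2 = 1.0681
ln(dT1/dT2) = 0.0659
LMTD = 4.5500 / 0.0659 = 69.0580 K

69.0580 K


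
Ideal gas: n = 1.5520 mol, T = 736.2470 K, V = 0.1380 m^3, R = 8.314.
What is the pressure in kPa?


P = nRT/V = 1.5520 * 8.314 * 736.2470 / 0.1380
= 9500.0365 / 0.1380 = 68840.8444 Pa = 68.8408 kPa

68.8408 kPa


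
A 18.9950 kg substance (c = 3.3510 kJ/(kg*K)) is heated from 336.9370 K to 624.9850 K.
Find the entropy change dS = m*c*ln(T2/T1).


T2/T1 = 1.8549
ln(T2/T1) = 0.6178
dS = 18.9950 * 3.3510 * 0.6178 = 39.3264 kJ/K

39.3264 kJ/K


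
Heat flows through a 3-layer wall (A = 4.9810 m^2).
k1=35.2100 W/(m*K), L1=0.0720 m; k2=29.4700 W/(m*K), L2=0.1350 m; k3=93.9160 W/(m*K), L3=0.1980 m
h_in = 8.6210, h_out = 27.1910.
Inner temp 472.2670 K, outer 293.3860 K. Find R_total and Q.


R_conv_in = 1/(8.6210*4.9810) = 0.0233
R_1 = 0.0720/(35.2100*4.9810) = 0.0004
R_2 = 0.1350/(29.4700*4.9810) = 0.0009
R_3 = 0.1980/(93.9160*4.9810) = 0.0004
R_conv_out = 1/(27.1910*4.9810) = 0.0074
R_total = 0.0324 K/W
Q = 178.8810 / 0.0324 = 5516.8354 W

R_total = 0.0324 K/W, Q = 5516.8354 W


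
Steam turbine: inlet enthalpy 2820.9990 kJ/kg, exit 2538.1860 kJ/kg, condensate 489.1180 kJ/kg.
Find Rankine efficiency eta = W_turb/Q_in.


W = 282.8130 kJ/kg
Q_in = 2331.8810 kJ/kg
eta = 0.1213 = 12.1281%

eta = 12.1281%


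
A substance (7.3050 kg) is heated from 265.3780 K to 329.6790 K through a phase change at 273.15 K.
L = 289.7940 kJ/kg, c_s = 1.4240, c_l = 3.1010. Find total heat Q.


Q1 (sensible, solid) = 7.3050 * 1.4240 * 7.7720 = 80.8468 kJ
Q2 (latent) = 7.3050 * 289.7940 = 2116.9452 kJ
Q3 (sensible, liquid) = 7.3050 * 3.1010 * 56.5290 = 1280.5404 kJ
Q_total = 3478.3324 kJ

3478.3324 kJ


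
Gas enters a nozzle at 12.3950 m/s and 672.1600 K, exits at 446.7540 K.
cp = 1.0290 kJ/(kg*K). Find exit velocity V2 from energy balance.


dT = 225.4060 K
2*cp*1000*dT = 463885.5480
V1^2 = 153.6360
V2 = sqrt(464039.1840) = 681.2042 m/s

681.2042 m/s


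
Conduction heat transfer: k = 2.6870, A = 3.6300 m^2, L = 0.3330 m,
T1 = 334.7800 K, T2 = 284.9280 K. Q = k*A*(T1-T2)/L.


dT = 49.8520 K
Q = 2.6870 * 3.6300 * 49.8520 / 0.3330 = 1460.2010 W

1460.2010 W


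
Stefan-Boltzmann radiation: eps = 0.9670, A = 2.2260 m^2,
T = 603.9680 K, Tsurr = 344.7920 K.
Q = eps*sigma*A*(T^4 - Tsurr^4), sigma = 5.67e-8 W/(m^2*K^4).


T^4 = 1.3306e+11
Tsurr^4 = 1.4133e+10
Q = 0.9670 * 5.67e-8 * 2.2260 * 1.1893e+11 = 14515.2660 W

14515.2660 W


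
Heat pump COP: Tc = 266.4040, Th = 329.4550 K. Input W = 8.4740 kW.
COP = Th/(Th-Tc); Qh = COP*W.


COP = 329.4550 / 63.0510 = 5.2252
Qh = 5.2252 * 8.4740 = 44.2785 kW

COP = 5.2252, Qh = 44.2785 kW


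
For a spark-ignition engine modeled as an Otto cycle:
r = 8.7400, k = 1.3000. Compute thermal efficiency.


r^(k-1) = 1.9163
eta = 1 - 1/1.9163 = 0.4781 = 47.8149%

47.8149%


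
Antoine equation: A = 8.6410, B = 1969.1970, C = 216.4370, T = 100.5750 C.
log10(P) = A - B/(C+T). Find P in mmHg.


C+T = 317.0120
B/(C+T) = 6.2117
log10(P) = 8.6410 - 6.2117 = 2.4293
P = 10^2.4293 = 268.6935 mmHg

268.6935 mmHg


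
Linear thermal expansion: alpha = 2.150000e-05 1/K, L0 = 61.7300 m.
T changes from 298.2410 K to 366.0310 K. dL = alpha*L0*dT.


dT = 67.7900 K
dL = 2.150000e-05 * 61.7300 * 67.7900 = 0.089971 m
L_final = 61.819971 m

dL = 0.089971 m


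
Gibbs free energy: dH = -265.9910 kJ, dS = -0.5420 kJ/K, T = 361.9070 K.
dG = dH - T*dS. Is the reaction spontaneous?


T*dS = 361.9070 * -0.5420 = -196.1536 kJ
dG = -265.9910 + 196.1536 = -69.8374 kJ (spontaneous)

dG = -69.8374 kJ, spontaneous


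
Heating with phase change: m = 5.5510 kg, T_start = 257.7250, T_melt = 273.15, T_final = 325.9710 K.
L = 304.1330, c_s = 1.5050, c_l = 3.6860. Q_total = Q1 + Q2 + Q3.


Q1 (sensible, solid) = 5.5510 * 1.5050 * 15.4250 = 128.8644 kJ
Q2 (latent) = 5.5510 * 304.1330 = 1688.2423 kJ
Q3 (sensible, liquid) = 5.5510 * 3.6860 * 52.8210 = 1080.7697 kJ
Q_total = 2897.8764 kJ

2897.8764 kJ


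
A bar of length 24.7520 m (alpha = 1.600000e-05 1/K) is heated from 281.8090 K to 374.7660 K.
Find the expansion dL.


dT = 92.9570 K
dL = 1.600000e-05 * 24.7520 * 92.9570 = 0.036814 m
L_final = 24.788814 m

dL = 0.036814 m


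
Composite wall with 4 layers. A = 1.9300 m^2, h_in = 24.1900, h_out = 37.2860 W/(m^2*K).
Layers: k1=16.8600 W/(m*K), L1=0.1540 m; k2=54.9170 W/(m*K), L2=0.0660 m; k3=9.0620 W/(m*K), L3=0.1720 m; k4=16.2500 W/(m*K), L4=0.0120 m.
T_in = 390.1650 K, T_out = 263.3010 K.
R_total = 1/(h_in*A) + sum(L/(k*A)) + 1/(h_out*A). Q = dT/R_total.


R_conv_in = 1/(24.1900*1.9300) = 0.0214
R_1 = 0.1540/(16.8600*1.9300) = 0.0047
R_2 = 0.0660/(54.9170*1.9300) = 0.0006
R_3 = 0.1720/(9.0620*1.9300) = 0.0098
R_4 = 0.0120/(16.2500*1.9300) = 0.0004
R_conv_out = 1/(37.2860*1.9300) = 0.0139
R_total = 0.0509 K/W
Q = 126.8640 / 0.0509 = 2493.0055 W

R_total = 0.0509 K/W, Q = 2493.0055 W


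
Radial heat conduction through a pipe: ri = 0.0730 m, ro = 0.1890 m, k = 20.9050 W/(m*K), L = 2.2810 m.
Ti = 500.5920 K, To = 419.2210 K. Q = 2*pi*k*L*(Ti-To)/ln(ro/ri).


dT = 81.3710 K
ln(ro/ri) = 0.9513
Q = 2*pi*20.9050*2.2810*81.3710 / 0.9513 = 25627.9079 W

25627.9079 W


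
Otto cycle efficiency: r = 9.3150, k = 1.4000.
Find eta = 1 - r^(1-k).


r^(k-1) = 2.4416
eta = 1 - 1/2.4416 = 0.5904 = 59.0431%

59.0431%


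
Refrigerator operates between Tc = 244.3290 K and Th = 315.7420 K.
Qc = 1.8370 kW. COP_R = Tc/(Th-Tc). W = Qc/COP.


COP = 244.3290 / 71.4130 = 3.4214
W = 1.8370 / 3.4214 = 0.5369 kW

COP = 3.4214, W = 0.5369 kW


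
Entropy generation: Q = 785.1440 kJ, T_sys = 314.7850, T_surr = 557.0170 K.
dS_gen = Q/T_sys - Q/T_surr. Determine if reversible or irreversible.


dS_sys = 785.1440/314.7850 = 2.4942 kJ/K
dS_surr = -785.1440/557.0170 = -1.4096 kJ/K
dS_gen = 2.4942 - 1.4096 = 1.0847 kJ/K (irreversible)

dS_gen = 1.0847 kJ/K, irreversible


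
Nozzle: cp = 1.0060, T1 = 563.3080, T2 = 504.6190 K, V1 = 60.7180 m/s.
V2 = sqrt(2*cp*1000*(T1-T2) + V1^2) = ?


dT = 58.6890 K
2*cp*1000*dT = 118082.2680
V1^2 = 3686.6755
V2 = sqrt(121768.9435) = 348.9541 m/s

348.9541 m/s


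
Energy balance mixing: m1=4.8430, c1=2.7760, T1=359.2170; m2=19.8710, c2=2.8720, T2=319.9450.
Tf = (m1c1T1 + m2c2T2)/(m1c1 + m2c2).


num = 23088.4787
den = 70.5137
Tf = 327.4326 K

327.4326 K


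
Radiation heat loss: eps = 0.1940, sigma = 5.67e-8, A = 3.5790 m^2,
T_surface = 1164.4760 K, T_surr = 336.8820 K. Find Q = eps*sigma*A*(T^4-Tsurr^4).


T^4 = 1.8387e+12
Tsurr^4 = 1.2880e+10
Q = 0.1940 * 5.67e-8 * 3.5790 * 1.8259e+12 = 71881.2883 W

71881.2883 W


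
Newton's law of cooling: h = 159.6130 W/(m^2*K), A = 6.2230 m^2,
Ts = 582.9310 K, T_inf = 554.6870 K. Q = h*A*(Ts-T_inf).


dT = 28.2440 K
Q = 159.6130 * 6.2230 * 28.2440 = 28053.9659 W

28053.9659 W


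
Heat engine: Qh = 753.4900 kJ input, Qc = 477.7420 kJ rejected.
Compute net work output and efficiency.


W = 753.4900 - 477.7420 = 275.7480 kJ
eta = 275.7480 / 753.4900 = 0.3660 = 36.5961%

W = 275.7480 kJ, eta = 36.5961%


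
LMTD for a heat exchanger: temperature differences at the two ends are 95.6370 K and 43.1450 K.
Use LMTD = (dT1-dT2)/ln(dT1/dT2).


dT1/dT2 = 2.2166
ln(dT1/dT2) = 0.7960
LMTD = 52.4920 / 0.7960 = 65.9453 K

65.9453 K


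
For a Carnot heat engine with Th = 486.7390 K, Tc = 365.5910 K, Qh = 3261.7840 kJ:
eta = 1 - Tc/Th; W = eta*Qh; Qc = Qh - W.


eta = 1 - 365.5910/486.7390 = 0.2489
W = 0.2489 * 3261.7840 = 811.8491 kJ
Qc = 3261.7840 - 811.8491 = 2449.9349 kJ

eta = 24.8897%, W = 811.8491 kJ, Qc = 2449.9349 kJ


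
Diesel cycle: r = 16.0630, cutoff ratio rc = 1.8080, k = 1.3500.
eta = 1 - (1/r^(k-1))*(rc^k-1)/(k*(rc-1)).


r^(k-1) = 2.6426
rc^k = 2.2244
eta = 0.5752 = 57.5236%

57.5236%


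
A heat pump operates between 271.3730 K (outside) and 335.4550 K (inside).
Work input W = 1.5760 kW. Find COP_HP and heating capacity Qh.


COP = 335.4550 / 64.0820 = 5.2348
Qh = 5.2348 * 1.5760 = 8.2500 kW

COP = 5.2348, Qh = 8.2500 kW


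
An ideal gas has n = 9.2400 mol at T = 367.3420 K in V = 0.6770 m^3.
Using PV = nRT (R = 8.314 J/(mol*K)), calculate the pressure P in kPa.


P = nRT/V = 9.2400 * 8.314 * 367.3420 / 0.6770
= 28219.7120 / 0.6770 = 41683.4742 Pa = 41.6835 kPa

41.6835 kPa


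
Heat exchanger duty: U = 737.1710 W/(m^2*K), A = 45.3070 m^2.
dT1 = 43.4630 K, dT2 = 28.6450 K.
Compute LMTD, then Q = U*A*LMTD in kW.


LMTD = 35.5406 K
Q = 737.1710 * 45.3070 * 35.5406 = 1187022.2344 W = 1187.0222 kW

1187.0222 kW


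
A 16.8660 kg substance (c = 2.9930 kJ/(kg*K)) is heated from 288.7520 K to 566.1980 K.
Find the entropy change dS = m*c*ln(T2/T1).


T2/T1 = 1.9608
ln(T2/T1) = 0.6734
dS = 16.8660 * 2.9930 * 0.6734 = 33.9920 kJ/K

33.9920 kJ/K


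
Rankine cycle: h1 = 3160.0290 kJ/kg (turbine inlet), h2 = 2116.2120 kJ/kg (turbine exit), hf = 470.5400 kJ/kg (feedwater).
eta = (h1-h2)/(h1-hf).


W = 1043.8170 kJ/kg
Q_in = 2689.4890 kJ/kg
eta = 0.3881 = 38.8110%

eta = 38.8110%


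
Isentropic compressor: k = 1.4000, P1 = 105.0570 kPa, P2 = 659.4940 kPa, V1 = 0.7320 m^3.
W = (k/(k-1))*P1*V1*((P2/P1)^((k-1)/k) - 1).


(k-1)/k = 0.2857
(P2/P1)^exp = 1.6902
W = 3.5000 * 105.0570 * 0.7320 * (1.6902 - 1) = 185.7722 kJ

185.7722 kJ


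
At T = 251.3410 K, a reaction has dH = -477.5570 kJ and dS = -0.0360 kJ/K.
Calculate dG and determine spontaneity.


T*dS = 251.3410 * -0.0360 = -9.0483 kJ
dG = -477.5570 + 9.0483 = -468.5087 kJ (spontaneous)

dG = -468.5087 kJ, spontaneous


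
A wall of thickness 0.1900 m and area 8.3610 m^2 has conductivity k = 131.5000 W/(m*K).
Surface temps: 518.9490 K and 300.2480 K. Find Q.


dT = 218.7010 K
Q = 131.5000 * 8.3610 * 218.7010 / 0.1900 = 1265555.3501 W

1265555.3501 W


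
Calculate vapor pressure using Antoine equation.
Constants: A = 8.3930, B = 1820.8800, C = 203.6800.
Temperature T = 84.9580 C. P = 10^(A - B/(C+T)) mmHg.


C+T = 288.6380
B/(C+T) = 6.3085
log10(P) = 8.3930 - 6.3085 = 2.0845
P = 10^2.0845 = 121.4717 mmHg

121.4717 mmHg


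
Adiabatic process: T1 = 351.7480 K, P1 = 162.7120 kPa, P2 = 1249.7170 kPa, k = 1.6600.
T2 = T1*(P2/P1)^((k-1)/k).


(k-1)/k = 0.3976
(P2/P1)^exp = 2.2492
T2 = 351.7480 * 2.2492 = 791.1430 K

791.1430 K


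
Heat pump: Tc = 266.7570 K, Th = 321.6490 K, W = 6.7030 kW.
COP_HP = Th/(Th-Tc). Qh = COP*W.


COP = 321.6490 / 54.8920 = 5.8597
Qh = 5.8597 * 6.7030 = 39.2774 kW

COP = 5.8597, Qh = 39.2774 kW


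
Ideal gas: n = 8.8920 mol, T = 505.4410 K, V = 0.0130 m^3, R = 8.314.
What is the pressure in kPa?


P = nRT/V = 8.8920 * 8.314 * 505.4410 / 0.0130
= 37366.2867 / 0.0130 = 2874329.7482 Pa = 2874.3297 kPa

2874.3297 kPa


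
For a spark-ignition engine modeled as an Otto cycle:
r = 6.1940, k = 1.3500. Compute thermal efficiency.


r^(k-1) = 1.8932
eta = 1 - 1/1.8932 = 0.4718 = 47.1786%

47.1786%


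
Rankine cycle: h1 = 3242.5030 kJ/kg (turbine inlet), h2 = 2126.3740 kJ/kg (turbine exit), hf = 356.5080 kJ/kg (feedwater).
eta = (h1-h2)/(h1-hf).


W = 1116.1290 kJ/kg
Q_in = 2885.9950 kJ/kg
eta = 0.3867 = 38.6740%

eta = 38.6740%


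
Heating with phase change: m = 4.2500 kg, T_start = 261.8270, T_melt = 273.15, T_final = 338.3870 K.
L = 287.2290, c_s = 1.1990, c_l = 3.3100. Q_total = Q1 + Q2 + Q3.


Q1 (sensible, solid) = 4.2500 * 1.1990 * 11.3230 = 57.6992 kJ
Q2 (latent) = 4.2500 * 287.2290 = 1220.7233 kJ
Q3 (sensible, liquid) = 4.2500 * 3.3100 * 65.2370 = 917.7215 kJ
Q_total = 2196.1439 kJ

2196.1439 kJ
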